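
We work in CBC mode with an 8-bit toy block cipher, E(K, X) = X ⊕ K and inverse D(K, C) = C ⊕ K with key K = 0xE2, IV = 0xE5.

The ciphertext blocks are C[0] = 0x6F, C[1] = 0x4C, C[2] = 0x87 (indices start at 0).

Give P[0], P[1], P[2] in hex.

P[0] = 0x68, P[1] = 0xC1, P[2] = 0x29

CBC decryption: P_i = D(K, C_i) ⊕ C_{i−1}, with C_{−1} = IV.
P[0]: D(K, 0x6F) = 0x8D; 0x8D ⊕ 0xE5 = 0x68.
P[1]: D(K, 0x4C) = 0xAE; 0xAE ⊕ 0x6F = 0xC1.
P[2]: D(K, 0x87) = 0x65; 0x65 ⊕ 0x4C = 0x29.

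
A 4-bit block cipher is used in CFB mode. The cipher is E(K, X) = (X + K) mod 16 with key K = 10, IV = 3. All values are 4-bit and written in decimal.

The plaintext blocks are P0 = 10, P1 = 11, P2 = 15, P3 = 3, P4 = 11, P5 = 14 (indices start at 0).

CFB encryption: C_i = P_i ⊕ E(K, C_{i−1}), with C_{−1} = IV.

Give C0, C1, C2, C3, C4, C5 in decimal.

C0 = 7, C1 = 10, C2 = 11, C3 = 6, C4 = 11, C5 = 11

C0: E(K, 3) = 13; 10 ⊕ 13 = 7.
C1: E(K, 7) = 1; 11 ⊕ 1 = 10.
C2: E(K, 10) = 4; 15 ⊕ 4 = 11.
C3: E(K, 11) = 5; 3 ⊕ 5 = 6.
C4: E(K, 6) = 0; 11 ⊕ 0 = 11.
C5: E(K, 11) = 5; 14 ⊕ 5 = 11.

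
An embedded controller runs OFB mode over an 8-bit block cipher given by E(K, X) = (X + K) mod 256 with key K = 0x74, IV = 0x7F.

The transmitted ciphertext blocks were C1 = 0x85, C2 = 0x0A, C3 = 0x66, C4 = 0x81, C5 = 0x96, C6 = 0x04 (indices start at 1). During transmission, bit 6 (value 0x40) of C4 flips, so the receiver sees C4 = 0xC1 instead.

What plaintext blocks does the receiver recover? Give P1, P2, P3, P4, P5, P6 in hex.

P1 = 0x76, P2 = 0x6D, P3 = 0xBD, P4 = 0x8E, P5 = 0x55, P6 = 0x33

OFB decryption: S_i = E(K, S_{i−1}) with S_{0} = IV; P_i = C_i ⊕ S_i.
Only C4 changed, to 0xC1. In OFB, a change in C_i flips the same bit in P_i only; the keystream is unaffected. Decrypting the received ciphertext:
P1: S = E(K, 0x7F) = 0xF3; 0x85 ⊕ 0xF3 = 0x76.
P2: S = E(K, 0xF3) = 0x67; 0x0A ⊕ 0x67 = 0x6D.
P3: S = E(K, 0x67) = 0xDB; 0x66 ⊕ 0xDB = 0xBD.
P4: S = E(K, 0xDB) = 0x4F; 0xC1 ⊕ 0x4F = 0x8E.
P5: S = E(K, 0x4F) = 0xC3; 0x96 ⊕ 0xC3 = 0x55.
P6: S = E(K, 0xC3) = 0x37; 0x04 ⊕ 0x37 = 0x33.
Blocks that differ from the original plaintext: P4.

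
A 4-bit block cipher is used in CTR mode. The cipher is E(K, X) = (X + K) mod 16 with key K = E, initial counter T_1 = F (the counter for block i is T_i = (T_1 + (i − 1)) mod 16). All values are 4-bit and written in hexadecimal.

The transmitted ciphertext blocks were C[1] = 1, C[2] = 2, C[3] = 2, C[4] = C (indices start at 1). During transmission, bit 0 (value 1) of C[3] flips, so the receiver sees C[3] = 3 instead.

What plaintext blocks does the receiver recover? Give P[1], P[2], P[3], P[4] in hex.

P[1] = C, P[2] = C, P[3] = C, P[4] = C

CTR decryption: S_i = E(K, T_i) where T_i is the counter for block i; P_i = C_i ⊕ S_i.
Only C[3] changed, to 3. In CTR, a change in C_i flips the same bit in P_i only; the keystream is unaffected. Decrypting the received ciphertext:
P[1]: T = F, S = E(K, T) = D; 1 ⊕ D = C.
P[2]: T = 0, S = E(K, T) = E; 2 ⊕ E = C.
P[3]: T = 1, S = E(K, T) = F; 3 ⊕ F = C.
P[4]: T = 2, S = E(K, T) = 0; C ⊕ 0 = C.
Blocks that differ from the original plaintext: P[3].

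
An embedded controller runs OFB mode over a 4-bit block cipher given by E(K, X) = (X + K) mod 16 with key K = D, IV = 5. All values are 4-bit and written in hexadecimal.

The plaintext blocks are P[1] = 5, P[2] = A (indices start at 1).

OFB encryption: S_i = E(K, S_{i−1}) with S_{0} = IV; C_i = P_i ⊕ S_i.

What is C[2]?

C[1]: S = E(K, 5) = 2; 5 ⊕ 2 = 7.
C[2]: S = E(K, 2) = F; A ⊕ F = 5.

C[2] = 5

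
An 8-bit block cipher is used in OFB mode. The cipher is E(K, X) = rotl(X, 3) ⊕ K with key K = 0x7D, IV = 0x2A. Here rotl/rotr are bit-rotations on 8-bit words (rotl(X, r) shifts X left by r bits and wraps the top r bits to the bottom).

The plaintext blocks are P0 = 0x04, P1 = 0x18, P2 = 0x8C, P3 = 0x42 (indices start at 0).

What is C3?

C3 = 0xD3

OFB encryption: S_i = E(K, S_{i−1}) with S_{−1} = IV; C_i = P_i ⊕ S_i.
C0: S = E(K, 0x2A) = 0x2C; 0x04 ⊕ 0x2C = 0x28.
C1: S = E(K, 0x2C) = 0x1C; 0x18 ⊕ 0x1C = 0x04.
C2: S = E(K, 0x1C) = 0x9D; 0x8C ⊕ 0x9D = 0x11.
C3: S = E(K, 0x9D) = 0x91; 0x42 ⊕ 0x91 = 0xD3.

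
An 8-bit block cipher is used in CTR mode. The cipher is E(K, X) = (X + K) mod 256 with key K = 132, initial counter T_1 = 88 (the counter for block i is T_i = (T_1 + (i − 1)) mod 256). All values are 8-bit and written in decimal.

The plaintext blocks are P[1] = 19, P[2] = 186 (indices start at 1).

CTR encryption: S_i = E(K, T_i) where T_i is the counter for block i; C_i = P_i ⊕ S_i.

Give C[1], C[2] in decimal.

C[1] = 207, C[2] = 103

C[1]: T = 88, S = E(K, T) = 220; 19 ⊕ 220 = 207.
C[2]: T = 89, S = E(K, T) = 221; 186 ⊕ 221 = 103.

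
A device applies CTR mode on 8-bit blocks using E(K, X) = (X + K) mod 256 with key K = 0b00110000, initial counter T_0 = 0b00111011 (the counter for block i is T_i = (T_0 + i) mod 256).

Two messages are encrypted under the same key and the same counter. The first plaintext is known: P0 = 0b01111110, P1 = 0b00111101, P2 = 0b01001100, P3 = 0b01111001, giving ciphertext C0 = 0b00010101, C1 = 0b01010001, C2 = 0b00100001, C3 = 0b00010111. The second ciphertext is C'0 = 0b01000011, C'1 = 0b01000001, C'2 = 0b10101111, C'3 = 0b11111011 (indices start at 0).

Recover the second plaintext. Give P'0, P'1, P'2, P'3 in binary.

In CTR with a reused counter, both messages share the same keystream S_i, so C_i ⊕ C'_i = P_i ⊕ P'_i and thus P'_i = P_i ⊕ C_i ⊕ C'_i.
P'0: 0b01111110 ⊕ 0b00010101 ⊕ 0b01000011 = 0b00101000.
P'1: 0b00111101 ⊕ 0b01010001 ⊕ 0b01000001 = 0b00101101.
P'2: 0b01001100 ⊕ 0b00100001 ⊕ 0b10101111 = 0b11000010.
P'3: 0b01111001 ⊕ 0b00010111 ⊕ 0b11111011 = 0b10010101.

P'0 = 0b00101000, P'1 = 0b00101101, P'2 = 0b11000010, P'3 = 0b10010101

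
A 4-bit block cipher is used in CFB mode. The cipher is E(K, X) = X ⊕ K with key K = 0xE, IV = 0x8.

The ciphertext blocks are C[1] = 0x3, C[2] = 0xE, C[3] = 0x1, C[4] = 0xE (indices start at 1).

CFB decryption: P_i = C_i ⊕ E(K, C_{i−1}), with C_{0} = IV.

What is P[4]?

P[4]: E(K, 0x1) = 0xF; 0xE ⊕ 0xF = 0x1.

P[4] = 0x1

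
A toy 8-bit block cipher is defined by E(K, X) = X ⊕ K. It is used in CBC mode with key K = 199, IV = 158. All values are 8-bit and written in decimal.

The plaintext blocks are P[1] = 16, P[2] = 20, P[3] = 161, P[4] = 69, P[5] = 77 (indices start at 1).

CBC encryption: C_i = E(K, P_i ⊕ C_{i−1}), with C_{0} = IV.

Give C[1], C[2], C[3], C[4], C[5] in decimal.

C[1]: P[1] ⊕ 158 = 142; E(K, 142) = 73.
C[2]: P[2] ⊕ 73 = 93; E(K, 93) = 154.
C[3]: P[3] ⊕ 154 = 59; E(K, 59) = 252.
C[4]: P[4] ⊕ 252 = 185; E(K, 185) = 126.
C[5]: P[5] ⊕ 126 = 51; E(K, 51) = 244.

C[1] = 73, C[2] = 154, C[3] = 252, C[4] = 126, C[5] = 244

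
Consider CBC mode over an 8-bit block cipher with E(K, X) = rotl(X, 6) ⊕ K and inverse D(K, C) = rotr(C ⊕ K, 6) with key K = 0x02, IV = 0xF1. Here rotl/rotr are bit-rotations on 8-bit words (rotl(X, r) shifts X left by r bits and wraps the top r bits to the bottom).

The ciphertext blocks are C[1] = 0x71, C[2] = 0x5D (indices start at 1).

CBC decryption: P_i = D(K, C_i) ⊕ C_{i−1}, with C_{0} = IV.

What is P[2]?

P[2] = 0x0C

P[2]: D(K, 0x5D) = 0x7D; 0x7D ⊕ 0x71 = 0x0C.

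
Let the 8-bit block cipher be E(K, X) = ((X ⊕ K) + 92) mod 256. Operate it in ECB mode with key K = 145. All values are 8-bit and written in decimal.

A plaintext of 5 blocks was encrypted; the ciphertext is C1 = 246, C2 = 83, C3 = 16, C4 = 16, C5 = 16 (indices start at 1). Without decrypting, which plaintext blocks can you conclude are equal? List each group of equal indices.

P3 = P4 = P5

ECB encrypts each block independently with the same key, so equal ciphertext blocks imply equal plaintext blocks.
C3 = C4 = C5 = 16, so P3 = P4 = P5.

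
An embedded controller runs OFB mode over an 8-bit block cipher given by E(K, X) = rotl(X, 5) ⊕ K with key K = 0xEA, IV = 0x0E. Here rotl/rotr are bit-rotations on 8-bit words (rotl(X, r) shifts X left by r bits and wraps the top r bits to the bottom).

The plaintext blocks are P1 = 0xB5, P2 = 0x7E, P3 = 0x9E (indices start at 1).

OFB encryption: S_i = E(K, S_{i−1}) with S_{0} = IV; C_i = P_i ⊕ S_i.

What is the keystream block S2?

C1: S = E(K, 0x0E) = 0x2B; 0xB5 ⊕ 0x2B = 0x9E.
C2: S = E(K, 0x2B) = 0x8F; 0x7E ⊕ 0x8F = 0xF1.
So S2 = 0x8F.

0x8F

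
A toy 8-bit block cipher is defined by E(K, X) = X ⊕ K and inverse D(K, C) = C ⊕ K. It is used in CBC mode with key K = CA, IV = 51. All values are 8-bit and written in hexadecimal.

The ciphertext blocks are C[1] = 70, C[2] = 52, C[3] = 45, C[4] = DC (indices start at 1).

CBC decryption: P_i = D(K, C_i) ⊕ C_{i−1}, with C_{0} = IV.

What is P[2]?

P[2]: D(K, 52) = 98; 98 ⊕ 70 = E8.

P[2] = E8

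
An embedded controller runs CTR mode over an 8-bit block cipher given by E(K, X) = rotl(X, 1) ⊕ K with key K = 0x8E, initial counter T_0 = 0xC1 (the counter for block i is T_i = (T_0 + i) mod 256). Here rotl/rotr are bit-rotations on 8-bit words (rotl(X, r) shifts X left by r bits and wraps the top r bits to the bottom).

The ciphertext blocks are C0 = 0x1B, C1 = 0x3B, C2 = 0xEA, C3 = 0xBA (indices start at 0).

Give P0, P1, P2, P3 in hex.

CTR decryption: S_i = E(K, T_i) where T_i is the counter for block i; P_i = C_i ⊕ S_i.
P0: T = 0xC1, S = E(K, T) = 0x0D; 0x1B ⊕ 0x0D = 0x16.
P1: T = 0xC2, S = E(K, T) = 0x0B; 0x3B ⊕ 0x0B = 0x30.
P2: T = 0xC3, S = E(K, T) = 0x09; 0xEA ⊕ 0x09 = 0xE3.
P3: T = 0xC4, S = E(K, T) = 0x07; 0xBA ⊕ 0x07 = 0xBD.

P0 = 0x16, P1 = 0x30, P2 = 0xE3, P3 = 0xBD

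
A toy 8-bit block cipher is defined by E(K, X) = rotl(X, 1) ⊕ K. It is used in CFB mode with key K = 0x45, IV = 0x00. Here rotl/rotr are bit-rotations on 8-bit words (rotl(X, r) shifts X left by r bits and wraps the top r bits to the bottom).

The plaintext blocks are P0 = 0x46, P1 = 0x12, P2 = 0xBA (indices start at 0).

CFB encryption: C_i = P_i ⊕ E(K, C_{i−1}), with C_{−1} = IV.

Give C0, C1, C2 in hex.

C0 = 0x03, C1 = 0x51, C2 = 0x5D

C0: E(K, 0x00) = 0x45; 0x46 ⊕ 0x45 = 0x03.
C1: E(K, 0x03) = 0x43; 0x12 ⊕ 0x43 = 0x51.
C2: E(K, 0x51) = 0xE7; 0xBA ⊕ 0xE7 = 0x5D.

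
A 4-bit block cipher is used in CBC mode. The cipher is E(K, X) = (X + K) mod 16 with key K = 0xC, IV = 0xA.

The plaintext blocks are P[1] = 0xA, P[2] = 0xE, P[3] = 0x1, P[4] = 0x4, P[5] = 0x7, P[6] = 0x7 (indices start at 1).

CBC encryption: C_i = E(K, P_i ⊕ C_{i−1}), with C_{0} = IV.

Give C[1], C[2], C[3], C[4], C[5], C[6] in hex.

C[1]: P[1] ⊕ 0xA = 0x0; E(K, 0x0) = 0xC.
C[2]: P[2] ⊕ 0xC = 0x2; E(K, 0x2) = 0xE.
C[3]: P[3] ⊕ 0xE = 0xF; E(K, 0xF) = 0xB.
C[4]: P[4] ⊕ 0xB = 0xF; E(K, 0xF) = 0xB.
C[5]: P[5] ⊕ 0xB = 0xC; E(K, 0xC) = 0x8.
C[6]: P[6] ⊕ 0x8 = 0xF; E(K, 0xF) = 0xB.

C[1] = 0xC, C[2] = 0xE, C[3] = 0xB, C[4] = 0xB, C[5] = 0x8, C[6] = 0xB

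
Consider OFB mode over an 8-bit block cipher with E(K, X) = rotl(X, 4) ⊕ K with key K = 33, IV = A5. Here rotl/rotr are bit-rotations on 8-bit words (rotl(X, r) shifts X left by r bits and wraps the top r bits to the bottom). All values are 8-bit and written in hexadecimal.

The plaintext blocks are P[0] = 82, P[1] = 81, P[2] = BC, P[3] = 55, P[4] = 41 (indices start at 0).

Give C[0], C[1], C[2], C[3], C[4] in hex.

C[0] = EB, C[1] = 24, C[2] = D5, C[3] = F0, C[4] = 28

OFB encryption: S_i = E(K, S_{i−1}) with S_{−1} = IV; C_i = P_i ⊕ S_i.
C[0]: S = E(K, A5) = 69; 82 ⊕ 69 = EB.
C[1]: S = E(K, 69) = A5; 81 ⊕ A5 = 24.
C[2]: S = E(K, A5) = 69; BC ⊕ 69 = D5.
C[3]: S = E(K, 69) = A5; 55 ⊕ A5 = F0.
C[4]: S = E(K, A5) = 69; 41 ⊕ 69 = 28.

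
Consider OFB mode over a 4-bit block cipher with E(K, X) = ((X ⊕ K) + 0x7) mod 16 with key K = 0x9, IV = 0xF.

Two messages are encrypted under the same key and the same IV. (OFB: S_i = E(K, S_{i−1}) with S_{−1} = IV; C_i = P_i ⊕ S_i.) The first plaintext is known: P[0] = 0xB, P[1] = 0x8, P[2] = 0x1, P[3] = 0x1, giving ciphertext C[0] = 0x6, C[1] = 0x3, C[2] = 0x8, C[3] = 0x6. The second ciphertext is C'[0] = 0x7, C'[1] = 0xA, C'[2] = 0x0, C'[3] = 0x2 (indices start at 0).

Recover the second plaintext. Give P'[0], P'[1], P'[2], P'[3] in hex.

In OFB with a reused IV, both messages share the same keystream S_i, so C_i ⊕ C'_i = P_i ⊕ P'_i and thus P'_i = P_i ⊕ C_i ⊕ C'_i.
P'[0]: 0xB ⊕ 0x6 ⊕ 0x7 = 0xA.
P'[1]: 0x8 ⊕ 0x3 ⊕ 0xA = 0x1.
P'[2]: 0x1 ⊕ 0x8 ⊕ 0x0 = 0x9.
P'[3]: 0x1 ⊕ 0x6 ⊕ 0x2 = 0x5.

P'[0] = 0xA, P'[1] = 0x1, P'[2] = 0x9, P'[3] = 0x5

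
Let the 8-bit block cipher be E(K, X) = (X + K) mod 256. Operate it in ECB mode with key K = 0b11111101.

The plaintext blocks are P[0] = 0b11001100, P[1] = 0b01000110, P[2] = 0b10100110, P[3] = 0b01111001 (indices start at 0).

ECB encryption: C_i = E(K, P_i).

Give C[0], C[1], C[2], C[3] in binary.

C[0]: E(K, 0b11001100) = 0b11001001.
C[1]: E(K, 0b01000110) = 0b01000011.
C[2]: E(K, 0b10100110) = 0b10100011.
C[3]: E(K, 0b01111001) = 0b01110110.

C[0] = 0b11001001, C[1] = 0b01000011, C[2] = 0b10100011, C[3] = 0b01110110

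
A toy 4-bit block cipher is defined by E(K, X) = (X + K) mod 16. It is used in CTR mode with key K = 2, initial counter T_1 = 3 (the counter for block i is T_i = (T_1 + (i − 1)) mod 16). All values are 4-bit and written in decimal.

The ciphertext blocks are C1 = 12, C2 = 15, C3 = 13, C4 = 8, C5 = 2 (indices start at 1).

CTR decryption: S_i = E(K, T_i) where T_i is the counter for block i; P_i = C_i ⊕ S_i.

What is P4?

P4: T = 6, S = E(K, T) = 8; 8 ⊕ 8 = 0.

P4 = 0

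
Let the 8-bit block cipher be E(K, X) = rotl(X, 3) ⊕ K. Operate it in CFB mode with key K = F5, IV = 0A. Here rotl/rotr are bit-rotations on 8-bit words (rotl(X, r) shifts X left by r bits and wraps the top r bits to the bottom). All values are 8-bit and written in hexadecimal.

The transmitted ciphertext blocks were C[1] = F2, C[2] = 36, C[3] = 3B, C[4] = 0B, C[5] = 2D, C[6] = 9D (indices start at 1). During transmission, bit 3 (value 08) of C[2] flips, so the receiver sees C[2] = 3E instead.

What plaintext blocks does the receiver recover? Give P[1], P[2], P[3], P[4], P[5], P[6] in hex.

P[1] = 57, P[2] = 5C, P[3] = 3F, P[4] = 27, P[5] = 80, P[6] = 01

CFB decryption: P_i = C_i ⊕ E(K, C_{i−1}), with C_{0} = IV.
Only C[2] changed, to 3E. In CFB, a change in C_i flips the same bit in P_i and garbles P_{i+1}. Decrypting the received ciphertext:
P[1]: E(K, 0A) = A5; F2 ⊕ A5 = 57.
P[2]: E(K, F2) = 62; 3E ⊕ 62 = 5C.
P[3]: E(K, 3E) = 04; 3B ⊕ 04 = 3F.
P[4]: E(K, 3B) = 2C; 0B ⊕ 2C = 27.
P[5]: E(K, 0B) = AD; 2D ⊕ AD = 80.
P[6]: E(K, 2D) = 9C; 9D ⊕ 9C = 01.
Blocks that differ from the original plaintext: P[2], P[3].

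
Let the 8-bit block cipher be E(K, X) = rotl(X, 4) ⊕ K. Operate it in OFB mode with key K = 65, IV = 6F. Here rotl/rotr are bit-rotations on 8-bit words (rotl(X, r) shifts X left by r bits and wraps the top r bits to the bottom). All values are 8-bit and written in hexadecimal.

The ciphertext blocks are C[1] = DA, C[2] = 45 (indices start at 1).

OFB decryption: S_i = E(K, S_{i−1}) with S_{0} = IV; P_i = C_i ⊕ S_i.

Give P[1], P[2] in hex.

P[1] = 49, P[2] = 19

P[1]: S = E(K, 6F) = 93; DA ⊕ 93 = 49.
P[2]: S = E(K, 93) = 5C; 45 ⊕ 5C = 19.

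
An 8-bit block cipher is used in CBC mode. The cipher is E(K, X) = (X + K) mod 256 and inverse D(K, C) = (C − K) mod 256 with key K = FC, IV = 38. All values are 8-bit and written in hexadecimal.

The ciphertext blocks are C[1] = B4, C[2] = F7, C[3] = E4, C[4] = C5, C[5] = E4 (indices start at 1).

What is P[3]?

P[3] = 1F

CBC decryption: P_i = D(K, C_i) ⊕ C_{i−1}, with C_{0} = IV.
P[3]: D(K, E4) = E8; E8 ⊕ F7 = 1F.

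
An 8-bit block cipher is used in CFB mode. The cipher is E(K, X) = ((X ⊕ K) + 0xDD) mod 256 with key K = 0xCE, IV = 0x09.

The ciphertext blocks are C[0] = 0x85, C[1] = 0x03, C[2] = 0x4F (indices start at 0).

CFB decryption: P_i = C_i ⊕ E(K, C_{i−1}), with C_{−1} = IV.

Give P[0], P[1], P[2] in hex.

P[0]: E(K, 0x09) = 0xA4; 0x85 ⊕ 0xA4 = 0x21.
P[1]: E(K, 0x85) = 0x28; 0x03 ⊕ 0x28 = 0x2B.
P[2]: E(K, 0x03) = 0xAA; 0x4F ⊕ 0xAA = 0xE5.

P[0] = 0x21, P[1] = 0x2B, P[2] = 0xE5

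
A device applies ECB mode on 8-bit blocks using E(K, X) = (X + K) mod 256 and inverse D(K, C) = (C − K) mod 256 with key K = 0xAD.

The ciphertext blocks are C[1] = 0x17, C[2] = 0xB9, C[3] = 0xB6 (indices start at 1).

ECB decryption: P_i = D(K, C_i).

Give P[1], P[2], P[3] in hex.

P[1]: D(K, 0x17) = 0x6A.
P[2]: D(K, 0xB9) = 0x0C.
P[3]: D(K, 0xB6) = 0x09.

P[1] = 0x6A, P[2] = 0x0C, P[3] = 0x09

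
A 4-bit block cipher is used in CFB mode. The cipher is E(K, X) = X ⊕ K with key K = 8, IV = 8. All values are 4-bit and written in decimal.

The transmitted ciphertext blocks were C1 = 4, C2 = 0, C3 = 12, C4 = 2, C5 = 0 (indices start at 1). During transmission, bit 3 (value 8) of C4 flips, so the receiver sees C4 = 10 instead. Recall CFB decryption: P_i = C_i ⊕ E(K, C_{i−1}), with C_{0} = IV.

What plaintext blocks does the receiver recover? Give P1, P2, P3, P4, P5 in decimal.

Only C4 changed, to 10. In CFB, a change in C_i flips the same bit in P_i and garbles P_{i+1}. Decrypting the received ciphertext:
P1: E(K, 8) = 0; 4 ⊕ 0 = 4.
P2: E(K, 4) = 12; 0 ⊕ 12 = 12.
P3: E(K, 0) = 8; 12 ⊕ 8 = 4.
P4: E(K, 12) = 4; 10 ⊕ 4 = 14.
P5: E(K, 10) = 2; 0 ⊕ 2 = 2.
Blocks that differ from the original plaintext: P4, P5.

P1 = 4, P2 = 12, P3 = 4, P4 = 14, P5 = 2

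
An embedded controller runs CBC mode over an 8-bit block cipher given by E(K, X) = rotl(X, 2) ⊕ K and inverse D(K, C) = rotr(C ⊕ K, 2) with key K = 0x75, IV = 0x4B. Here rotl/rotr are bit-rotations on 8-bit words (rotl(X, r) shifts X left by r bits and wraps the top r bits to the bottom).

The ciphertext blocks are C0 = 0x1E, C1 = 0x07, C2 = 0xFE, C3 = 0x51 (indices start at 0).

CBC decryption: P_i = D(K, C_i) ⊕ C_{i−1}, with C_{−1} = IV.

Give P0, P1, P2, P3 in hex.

P0 = 0x91, P1 = 0x82, P2 = 0xE5, P3 = 0xF7

P0: D(K, 0x1E) = 0xDA; 0xDA ⊕ 0x4B = 0x91.
P1: D(K, 0x07) = 0x9C; 0x9C ⊕ 0x1E = 0x82.
P2: D(K, 0xFE) = 0xE2; 0xE2 ⊕ 0x07 = 0xE5.
P3: D(K, 0x51) = 0x09; 0x09 ⊕ 0xFE = 0xF7.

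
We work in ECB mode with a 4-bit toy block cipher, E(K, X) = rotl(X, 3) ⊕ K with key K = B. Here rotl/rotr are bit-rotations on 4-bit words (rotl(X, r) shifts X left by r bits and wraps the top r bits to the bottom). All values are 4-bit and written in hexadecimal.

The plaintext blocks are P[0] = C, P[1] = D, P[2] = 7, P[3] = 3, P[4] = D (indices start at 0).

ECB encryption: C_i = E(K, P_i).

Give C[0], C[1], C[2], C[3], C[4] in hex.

C[0]: E(K, C) = D.
C[1]: E(K, D) = 5.
C[2]: E(K, 7) = 0.
C[3]: E(K, 3) = 2.
C[4]: E(K, D) = 5.

C[0] = D, C[1] = 5, C[2] = 0, C[3] = 2, C[4] = 5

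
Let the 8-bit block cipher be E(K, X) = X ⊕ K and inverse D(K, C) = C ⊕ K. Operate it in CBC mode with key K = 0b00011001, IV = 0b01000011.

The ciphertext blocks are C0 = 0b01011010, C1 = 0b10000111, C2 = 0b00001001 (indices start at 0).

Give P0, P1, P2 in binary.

CBC decryption: P_i = D(K, C_i) ⊕ C_{i−1}, with C_{−1} = IV.
P0: D(K, 0b01011010) = 0b01000011; 0b01000011 ⊕ 0b01000011 = 0b00000000.
P1: D(K, 0b10000111) = 0b10011110; 0b10011110 ⊕ 0b01011010 = 0b11000100.
P2: D(K, 0b00001001) = 0b00010000; 0b00010000 ⊕ 0b10000111 = 0b10010111.

P0 = 0b00000000, P1 = 0b11000100, P2 = 0b10010111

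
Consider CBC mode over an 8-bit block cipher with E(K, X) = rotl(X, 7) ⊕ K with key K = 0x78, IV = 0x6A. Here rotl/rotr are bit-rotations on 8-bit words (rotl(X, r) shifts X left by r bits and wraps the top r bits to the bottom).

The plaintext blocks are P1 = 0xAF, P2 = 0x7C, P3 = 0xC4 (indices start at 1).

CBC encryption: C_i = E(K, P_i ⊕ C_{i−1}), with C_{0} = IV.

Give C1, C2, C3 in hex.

C1: P1 ⊕ 0x6A = 0xC5; E(K, 0xC5) = 0x9A.
C2: P2 ⊕ 0x9A = 0xE6; E(K, 0xE6) = 0x0B.
C3: P3 ⊕ 0x0B = 0xCF; E(K, 0xCF) = 0x9F.

C1 = 0x9A, C2 = 0x0B, C3 = 0x9F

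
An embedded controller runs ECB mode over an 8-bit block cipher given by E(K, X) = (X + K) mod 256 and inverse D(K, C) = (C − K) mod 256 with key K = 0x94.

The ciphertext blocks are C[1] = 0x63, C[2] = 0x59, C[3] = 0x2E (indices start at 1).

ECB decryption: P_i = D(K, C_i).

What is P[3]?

P[3]: D(K, 0x2E) = 0x9A.

P[3] = 0x9A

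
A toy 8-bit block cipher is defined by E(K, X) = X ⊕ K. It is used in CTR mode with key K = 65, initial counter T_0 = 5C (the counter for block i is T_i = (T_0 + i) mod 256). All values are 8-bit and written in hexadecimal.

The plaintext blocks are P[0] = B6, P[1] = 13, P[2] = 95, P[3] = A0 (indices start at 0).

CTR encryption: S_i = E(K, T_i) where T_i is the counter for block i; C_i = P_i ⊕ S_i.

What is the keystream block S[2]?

3B

C[0]: T = 5C, S = E(K, T) = 39; B6 ⊕ 39 = 8F.
C[1]: T = 5D, S = E(K, T) = 38; 13 ⊕ 38 = 2B.
C[2]: T = 5E, S = E(K, T) = 3B; 95 ⊕ 3B = AE.
So S[2] = 3B.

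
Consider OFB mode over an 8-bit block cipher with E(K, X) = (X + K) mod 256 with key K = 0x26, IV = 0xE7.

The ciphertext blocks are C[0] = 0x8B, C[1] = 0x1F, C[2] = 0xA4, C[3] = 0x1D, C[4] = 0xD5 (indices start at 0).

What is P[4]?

OFB decryption: S_i = E(K, S_{i−1}) with S_{−1} = IV; P_i = C_i ⊕ S_i.
P[0]: S = E(K, 0xE7) = 0x0D; 0x8B ⊕ 0x0D = 0x86.
P[1]: S = E(K, 0x0D) = 0x33; 0x1F ⊕ 0x33 = 0x2C.
P[2]: S = E(K, 0x33) = 0x59; 0xA4 ⊕ 0x59 = 0xFD.
P[3]: S = E(K, 0x59) = 0x7F; 0x1D ⊕ 0x7F = 0x62.
P[4]: S = E(K, 0x7F) = 0xA5; 0xD5 ⊕ 0xA5 = 0x70.

P[4] = 0x70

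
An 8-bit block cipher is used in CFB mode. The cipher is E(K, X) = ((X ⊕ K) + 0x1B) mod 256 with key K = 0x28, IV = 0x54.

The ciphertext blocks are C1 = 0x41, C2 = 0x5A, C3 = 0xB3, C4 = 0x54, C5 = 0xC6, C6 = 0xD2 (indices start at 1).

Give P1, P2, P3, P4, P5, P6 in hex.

CFB decryption: P_i = C_i ⊕ E(K, C_{i−1}), with C_{0} = IV.
P1: E(K, 0x54) = 0x97; 0x41 ⊕ 0x97 = 0xD6.
P2: E(K, 0x41) = 0x84; 0x5A ⊕ 0x84 = 0xDE.
P3: E(K, 0x5A) = 0x8D; 0xB3 ⊕ 0x8D = 0x3E.
P4: E(K, 0xB3) = 0xB6; 0x54 ⊕ 0xB6 = 0xE2.
P5: E(K, 0x54) = 0x97; 0xC6 ⊕ 0x97 = 0x51.
P6: E(K, 0xC6) = 0x09; 0xD2 ⊕ 0x09 = 0xDB.

P1 = 0xD6, P2 = 0xDE, P3 = 0x3E, P4 = 0xE2, P5 = 0x51, P6 = 0xDB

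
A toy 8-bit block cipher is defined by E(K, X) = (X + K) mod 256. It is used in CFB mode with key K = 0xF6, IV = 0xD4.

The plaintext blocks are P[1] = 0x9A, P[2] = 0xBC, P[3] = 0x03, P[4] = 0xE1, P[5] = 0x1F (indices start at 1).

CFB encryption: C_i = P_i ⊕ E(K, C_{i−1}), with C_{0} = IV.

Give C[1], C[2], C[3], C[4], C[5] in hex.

C[1] = 0x50, C[2] = 0xFA, C[3] = 0xF3, C[4] = 0x08, C[5] = 0xE1

C[1]: E(K, 0xD4) = 0xCA; 0x9A ⊕ 0xCA = 0x50.
C[2]: E(K, 0x50) = 0x46; 0xBC ⊕ 0x46 = 0xFA.
C[3]: E(K, 0xFA) = 0xF0; 0x03 ⊕ 0xF0 = 0xF3.
C[4]: E(K, 0xF3) = 0xE9; 0xE1 ⊕ 0xE9 = 0x08.
C[5]: E(K, 0x08) = 0xFE; 0x1F ⊕ 0xFE = 0xE1.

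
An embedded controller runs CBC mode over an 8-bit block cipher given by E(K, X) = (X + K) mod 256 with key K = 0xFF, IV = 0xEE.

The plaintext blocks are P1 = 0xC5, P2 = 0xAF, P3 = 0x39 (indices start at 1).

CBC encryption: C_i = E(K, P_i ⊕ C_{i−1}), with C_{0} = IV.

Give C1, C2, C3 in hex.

C1 = 0x2A, C2 = 0x84, C3 = 0xBC

C1: P1 ⊕ 0xEE = 0x2B; E(K, 0x2B) = 0x2A.
C2: P2 ⊕ 0x2A = 0x85; E(K, 0x85) = 0x84.
C3: P3 ⊕ 0x84 = 0xBD; E(K, 0xBD) = 0xBC.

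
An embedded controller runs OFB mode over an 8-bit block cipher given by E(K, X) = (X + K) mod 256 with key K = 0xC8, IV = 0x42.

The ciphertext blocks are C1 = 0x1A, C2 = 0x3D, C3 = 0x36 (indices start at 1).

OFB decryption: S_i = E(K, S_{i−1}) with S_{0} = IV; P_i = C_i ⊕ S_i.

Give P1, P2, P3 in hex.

P1 = 0x10, P2 = 0xEF, P3 = 0xAC

P1: S = E(K, 0x42) = 0x0A; 0x1A ⊕ 0x0A = 0x10.
P2: S = E(K, 0x0A) = 0xD2; 0x3D ⊕ 0xD2 = 0xEF.
P3: S = E(K, 0xD2) = 0x9A; 0x36 ⊕ 0x9A = 0xAC.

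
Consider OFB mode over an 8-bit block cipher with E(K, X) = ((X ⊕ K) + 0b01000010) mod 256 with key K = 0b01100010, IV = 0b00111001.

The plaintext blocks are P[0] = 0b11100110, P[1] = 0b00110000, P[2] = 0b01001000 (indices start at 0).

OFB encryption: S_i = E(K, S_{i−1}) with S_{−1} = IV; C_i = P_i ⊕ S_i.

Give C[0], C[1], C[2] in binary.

C[0] = 0b01111011, C[1] = 0b01110001, C[2] = 0b00101101

C[0]: S = E(K, 0b00111001) = 0b10011101; 0b11100110 ⊕ 0b10011101 = 0b01111011.
C[1]: S = E(K, 0b10011101) = 0b01000001; 0b00110000 ⊕ 0b01000001 = 0b01110001.
C[2]: S = E(K, 0b01000001) = 0b01100101; 0b01001000 ⊕ 0b01100101 = 0b00101101.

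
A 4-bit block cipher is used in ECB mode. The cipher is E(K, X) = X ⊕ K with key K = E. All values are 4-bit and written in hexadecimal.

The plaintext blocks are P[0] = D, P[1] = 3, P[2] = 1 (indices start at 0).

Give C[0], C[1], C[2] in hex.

ECB encryption: C_i = E(K, P_i).
C[0]: E(K, D) = 3.
C[1]: E(K, 3) = D.
C[2]: E(K, 1) = F.

C[0] = 3, C[1] = D, C[2] = F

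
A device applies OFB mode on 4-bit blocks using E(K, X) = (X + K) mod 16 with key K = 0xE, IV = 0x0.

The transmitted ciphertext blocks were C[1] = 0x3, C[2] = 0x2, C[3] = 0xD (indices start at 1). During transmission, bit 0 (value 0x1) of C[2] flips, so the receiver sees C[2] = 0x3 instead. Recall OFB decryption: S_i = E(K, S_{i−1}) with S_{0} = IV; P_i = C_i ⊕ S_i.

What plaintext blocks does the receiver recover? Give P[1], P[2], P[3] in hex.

Only C[2] changed, to 0x3. In OFB, a change in C_i flips the same bit in P_i only; the keystream is unaffected. Decrypting the received ciphertext:
P[1]: S = E(K, 0x0) = 0xE; 0x3 ⊕ 0xE = 0xD.
P[2]: S = E(K, 0xE) = 0xC; 0x3 ⊕ 0xC = 0xF.
P[3]: S = E(K, 0xC) = 0xA; 0xD ⊕ 0xA = 0x7.
Blocks that differ from the original plaintext: P[2].

P[1] = 0xD, P[2] = 0xF, P[3] = 0x7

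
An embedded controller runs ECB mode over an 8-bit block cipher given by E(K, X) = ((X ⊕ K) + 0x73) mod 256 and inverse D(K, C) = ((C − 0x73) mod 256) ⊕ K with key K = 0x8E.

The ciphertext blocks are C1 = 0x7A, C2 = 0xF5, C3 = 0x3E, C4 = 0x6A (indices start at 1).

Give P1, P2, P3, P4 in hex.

ECB decryption: P_i = D(K, C_i).
P1: D(K, 0x7A) = 0x89.
P2: D(K, 0xF5) = 0x0C.
P3: D(K, 0x3E) = 0x45.
P4: D(K, 0x6A) = 0x79.

P1 = 0x89, P2 = 0x0C, P3 = 0x45, P4 = 0x79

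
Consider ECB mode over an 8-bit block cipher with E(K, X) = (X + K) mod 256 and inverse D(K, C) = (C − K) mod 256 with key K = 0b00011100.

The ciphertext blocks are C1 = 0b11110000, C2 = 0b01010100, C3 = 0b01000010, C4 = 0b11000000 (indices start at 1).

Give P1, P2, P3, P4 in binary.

ECB decryption: P_i = D(K, C_i).
P1: D(K, 0b11110000) = 0b11010100.
P2: D(K, 0b01010100) = 0b00111000.
P3: D(K, 0b01000010) = 0b00100110.
P4: D(K, 0b11000000) = 0b10100100.

P1 = 0b11010100, P2 = 0b00111000, P3 = 0b00100110, P4 = 0b10100100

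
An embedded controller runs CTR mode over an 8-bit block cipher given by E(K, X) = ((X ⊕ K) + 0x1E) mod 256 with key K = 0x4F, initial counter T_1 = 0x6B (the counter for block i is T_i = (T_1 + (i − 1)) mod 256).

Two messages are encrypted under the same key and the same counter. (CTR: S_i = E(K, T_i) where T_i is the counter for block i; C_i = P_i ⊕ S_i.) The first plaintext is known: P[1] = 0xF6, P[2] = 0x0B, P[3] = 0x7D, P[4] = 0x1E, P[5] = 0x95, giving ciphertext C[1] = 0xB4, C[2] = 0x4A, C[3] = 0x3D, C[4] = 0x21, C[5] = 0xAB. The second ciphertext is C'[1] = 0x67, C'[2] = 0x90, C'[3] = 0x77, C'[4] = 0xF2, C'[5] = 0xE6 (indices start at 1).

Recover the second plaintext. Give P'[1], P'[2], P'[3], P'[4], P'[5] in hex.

P'[1] = 0x25, P'[2] = 0xD1, P'[3] = 0x37, P'[4] = 0xCD, P'[5] = 0xD8

In CTR with a reused counter, both messages share the same keystream S_i, so C_i ⊕ C'_i = P_i ⊕ P'_i and thus P'_i = P_i ⊕ C_i ⊕ C'_i.
P'[1]: 0xF6 ⊕ 0xB4 ⊕ 0x67 = 0x25.
P'[2]: 0x0B ⊕ 0x4A ⊕ 0x90 = 0xD1.
P'[3]: 0x7D ⊕ 0x3D ⊕ 0x77 = 0x37.
P'[4]: 0x1E ⊕ 0x21 ⊕ 0xF2 = 0xCD.
P'[5]: 0x95 ⊕ 0xAB ⊕ 0xE6 = 0xD8.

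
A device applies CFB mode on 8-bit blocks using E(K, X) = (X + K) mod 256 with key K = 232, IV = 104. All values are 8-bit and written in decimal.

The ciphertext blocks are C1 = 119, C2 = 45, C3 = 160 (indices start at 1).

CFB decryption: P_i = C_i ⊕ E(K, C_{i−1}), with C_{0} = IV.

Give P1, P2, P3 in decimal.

P1: E(K, 104) = 80; 119 ⊕ 80 = 39.
P2: E(K, 119) = 95; 45 ⊕ 95 = 114.
P3: E(K, 45) = 21; 160 ⊕ 21 = 181.

P1 = 39, P2 = 114, P3 = 181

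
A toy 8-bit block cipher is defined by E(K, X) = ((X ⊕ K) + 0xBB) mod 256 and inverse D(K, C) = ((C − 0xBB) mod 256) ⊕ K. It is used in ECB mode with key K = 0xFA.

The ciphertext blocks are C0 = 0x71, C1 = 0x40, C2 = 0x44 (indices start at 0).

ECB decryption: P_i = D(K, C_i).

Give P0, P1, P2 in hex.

P0: D(K, 0x71) = 0x4C.
P1: D(K, 0x40) = 0x7F.
P2: D(K, 0x44) = 0x73.

P0 = 0x4C, P1 = 0x7F, P2 = 0x73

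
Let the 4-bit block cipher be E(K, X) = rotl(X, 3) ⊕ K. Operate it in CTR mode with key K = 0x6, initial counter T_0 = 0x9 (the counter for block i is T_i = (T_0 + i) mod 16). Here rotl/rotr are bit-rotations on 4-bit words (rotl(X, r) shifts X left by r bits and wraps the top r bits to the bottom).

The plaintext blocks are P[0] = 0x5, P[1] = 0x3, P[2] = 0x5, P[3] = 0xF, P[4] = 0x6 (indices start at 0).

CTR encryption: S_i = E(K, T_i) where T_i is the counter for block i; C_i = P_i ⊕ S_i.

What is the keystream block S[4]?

C[0]: T = 0x9, S = E(K, T) = 0xA; 0x5 ⊕ 0xA = 0xF.
C[1]: T = 0xA, S = E(K, T) = 0x3; 0x3 ⊕ 0x3 = 0x0.
C[2]: T = 0xB, S = E(K, T) = 0xB; 0x5 ⊕ 0xB = 0xE.
C[3]: T = 0xC, S = E(K, T) = 0x0; 0xF ⊕ 0x0 = 0xF.
C[4]: T = 0xD, S = E(K, T) = 0x8; 0x6 ⊕ 0x8 = 0xE.
So S[4] = 0x8.

0x8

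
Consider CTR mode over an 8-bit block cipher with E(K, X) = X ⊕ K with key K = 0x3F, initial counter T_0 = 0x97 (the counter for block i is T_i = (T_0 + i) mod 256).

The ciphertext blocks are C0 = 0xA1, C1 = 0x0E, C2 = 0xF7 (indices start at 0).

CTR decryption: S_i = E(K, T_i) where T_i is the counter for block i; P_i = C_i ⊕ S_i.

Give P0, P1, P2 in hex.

P0 = 0x09, P1 = 0xA9, P2 = 0x51

P0: T = 0x97, S = E(K, T) = 0xA8; 0xA1 ⊕ 0xA8 = 0x09.
P1: T = 0x98, S = E(K, T) = 0xA7; 0x0E ⊕ 0xA7 = 0xA9.
P2: T = 0x99, S = E(K, T) = 0xA6; 0xF7 ⊕ 0xA6 = 0x51.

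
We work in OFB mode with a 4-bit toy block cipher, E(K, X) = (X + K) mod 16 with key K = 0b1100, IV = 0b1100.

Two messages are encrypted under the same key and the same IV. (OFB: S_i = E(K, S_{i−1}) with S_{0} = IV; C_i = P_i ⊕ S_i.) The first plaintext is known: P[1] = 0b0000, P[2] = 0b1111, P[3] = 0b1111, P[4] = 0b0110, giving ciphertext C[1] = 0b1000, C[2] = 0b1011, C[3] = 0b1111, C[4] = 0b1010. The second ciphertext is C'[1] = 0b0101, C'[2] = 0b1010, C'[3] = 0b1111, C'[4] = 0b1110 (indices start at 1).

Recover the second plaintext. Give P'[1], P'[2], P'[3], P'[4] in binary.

In OFB with a reused IV, both messages share the same keystream S_i, so C_i ⊕ C'_i = P_i ⊕ P'_i and thus P'_i = P_i ⊕ C_i ⊕ C'_i.
P'[1]: 0b0000 ⊕ 0b1000 ⊕ 0b0101 = 0b1101.
P'[2]: 0b1111 ⊕ 0b1011 ⊕ 0b1010 = 0b1110.
P'[3]: 0b1111 ⊕ 0b1111 ⊕ 0b1111 = 0b1111.
P'[4]: 0b0110 ⊕ 0b1010 ⊕ 0b1110 = 0b0010.

P'[1] = 0b1101, P'[2] = 0b1110, P'[3] = 0b1111, P'[4] = 0b0010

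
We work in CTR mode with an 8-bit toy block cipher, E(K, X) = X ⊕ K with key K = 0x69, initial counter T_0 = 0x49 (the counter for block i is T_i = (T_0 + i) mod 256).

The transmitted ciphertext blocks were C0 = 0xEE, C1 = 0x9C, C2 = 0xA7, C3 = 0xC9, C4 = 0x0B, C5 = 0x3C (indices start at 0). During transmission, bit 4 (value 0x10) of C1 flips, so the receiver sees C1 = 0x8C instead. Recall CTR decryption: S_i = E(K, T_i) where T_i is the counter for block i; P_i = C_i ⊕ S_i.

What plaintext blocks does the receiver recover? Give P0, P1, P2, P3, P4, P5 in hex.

P0 = 0xCE, P1 = 0xAF, P2 = 0x85, P3 = 0xEC, P4 = 0x2F, P5 = 0x1B

Only C1 changed, to 0x8C. In CTR, a change in C_i flips the same bit in P_i only; the keystream is unaffected. Decrypting the received ciphertext:
P0: T = 0x49, S = E(K, T) = 0x20; 0xEE ⊕ 0x20 = 0xCE.
P1: T = 0x4A, S = E(K, T) = 0x23; 0x8C ⊕ 0x23 = 0xAF.
P2: T = 0x4B, S = E(K, T) = 0x22; 0xA7 ⊕ 0x22 = 0x85.
P3: T = 0x4C, S = E(K, T) = 0x25; 0xC9 ⊕ 0x25 = 0xEC.
P4: T = 0x4D, S = E(K, T) = 0x24; 0x0B ⊕ 0x24 = 0x2F.
P5: T = 0x4E, S = E(K, T) = 0x27; 0x3C ⊕ 0x27 = 0x1B.
Blocks that differ from the original plaintext: P1.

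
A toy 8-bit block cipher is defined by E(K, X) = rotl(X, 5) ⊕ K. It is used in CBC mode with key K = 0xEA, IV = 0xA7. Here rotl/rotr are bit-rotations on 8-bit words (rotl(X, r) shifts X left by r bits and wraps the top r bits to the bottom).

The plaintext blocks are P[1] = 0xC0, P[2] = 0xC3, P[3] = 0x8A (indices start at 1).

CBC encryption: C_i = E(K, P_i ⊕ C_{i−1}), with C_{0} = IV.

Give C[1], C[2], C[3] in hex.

C[1]: P[1] ⊕ 0xA7 = 0x67; E(K, 0x67) = 0x06.
C[2]: P[2] ⊕ 0x06 = 0xC5; E(K, 0xC5) = 0x52.
C[3]: P[3] ⊕ 0x52 = 0xD8; E(K, 0xD8) = 0xF1.

C[1] = 0x06, C[2] = 0x52, C[3] = 0xF1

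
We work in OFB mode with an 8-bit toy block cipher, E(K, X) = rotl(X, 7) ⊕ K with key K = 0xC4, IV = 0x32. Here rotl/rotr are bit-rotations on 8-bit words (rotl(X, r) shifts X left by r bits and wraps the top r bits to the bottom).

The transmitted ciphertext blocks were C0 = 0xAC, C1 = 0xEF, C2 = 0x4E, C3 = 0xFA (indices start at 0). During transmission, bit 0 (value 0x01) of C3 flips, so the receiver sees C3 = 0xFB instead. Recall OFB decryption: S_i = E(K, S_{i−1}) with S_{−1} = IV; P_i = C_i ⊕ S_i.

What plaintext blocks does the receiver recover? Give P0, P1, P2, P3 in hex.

Only C3 changed, to 0xFB. In OFB, a change in C_i flips the same bit in P_i only; the keystream is unaffected. Decrypting the received ciphertext:
P0: S = E(K, 0x32) = 0xDD; 0xAC ⊕ 0xDD = 0x71.
P1: S = E(K, 0xDD) = 0x2A; 0xEF ⊕ 0x2A = 0xC5.
P2: S = E(K, 0x2A) = 0xD1; 0x4E ⊕ 0xD1 = 0x9F.
P3: S = E(K, 0xD1) = 0x2C; 0xFB ⊕ 0x2C = 0xD7.
Blocks that differ from the original plaintext: P3.

P0 = 0x71, P1 = 0xC5, P2 = 0x9F, P3 = 0xD7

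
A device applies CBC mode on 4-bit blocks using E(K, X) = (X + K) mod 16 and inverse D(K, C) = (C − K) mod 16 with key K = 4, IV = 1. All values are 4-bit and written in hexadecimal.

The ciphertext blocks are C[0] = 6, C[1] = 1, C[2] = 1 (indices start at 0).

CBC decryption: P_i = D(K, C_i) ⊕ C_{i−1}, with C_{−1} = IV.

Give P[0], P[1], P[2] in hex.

P[0] = 3, P[1] = B, P[2] = C

P[0]: D(K, 6) = 2; 2 ⊕ 1 = 3.
P[1]: D(K, 1) = D; D ⊕ 6 = B.
P[2]: D(K, 1) = D; D ⊕ 1 = C.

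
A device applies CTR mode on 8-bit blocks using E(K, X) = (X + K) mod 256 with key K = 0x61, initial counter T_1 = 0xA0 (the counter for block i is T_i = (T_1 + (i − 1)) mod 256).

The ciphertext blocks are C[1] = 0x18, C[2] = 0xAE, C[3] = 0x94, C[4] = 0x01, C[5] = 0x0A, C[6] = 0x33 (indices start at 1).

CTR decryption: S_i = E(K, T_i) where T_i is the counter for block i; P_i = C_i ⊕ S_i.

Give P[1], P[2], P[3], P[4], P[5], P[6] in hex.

P[1] = 0x19, P[2] = 0xAC, P[3] = 0x97, P[4] = 0x05, P[5] = 0x0F, P[6] = 0x35

P[1]: T = 0xA0, S = E(K, T) = 0x01; 0x18 ⊕ 0x01 = 0x19.
P[2]: T = 0xA1, S = E(K, T) = 0x02; 0xAE ⊕ 0x02 = 0xAC.
P[3]: T = 0xA2, S = E(K, T) = 0x03; 0x94 ⊕ 0x03 = 0x97.
P[4]: T = 0xA3, S = E(K, T) = 0x04; 0x01 ⊕ 0x04 = 0x05.
P[5]: T = 0xA4, S = E(K, T) = 0x05; 0x0A ⊕ 0x05 = 0x0F.
P[6]: T = 0xA5, S = E(K, T) = 0x06; 0x33 ⊕ 0x06 = 0x35.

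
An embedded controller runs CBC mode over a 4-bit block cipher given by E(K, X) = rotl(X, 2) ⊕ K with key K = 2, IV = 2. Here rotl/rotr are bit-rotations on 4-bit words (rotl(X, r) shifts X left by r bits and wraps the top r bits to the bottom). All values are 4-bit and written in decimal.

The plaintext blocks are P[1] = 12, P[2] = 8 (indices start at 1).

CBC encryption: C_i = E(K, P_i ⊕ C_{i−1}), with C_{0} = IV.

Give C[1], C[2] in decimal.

C[1]: P[1] ⊕ 2 = 14; E(K, 14) = 9.
C[2]: P[2] ⊕ 9 = 1; E(K, 1) = 6.

C[1] = 9, C[2] = 6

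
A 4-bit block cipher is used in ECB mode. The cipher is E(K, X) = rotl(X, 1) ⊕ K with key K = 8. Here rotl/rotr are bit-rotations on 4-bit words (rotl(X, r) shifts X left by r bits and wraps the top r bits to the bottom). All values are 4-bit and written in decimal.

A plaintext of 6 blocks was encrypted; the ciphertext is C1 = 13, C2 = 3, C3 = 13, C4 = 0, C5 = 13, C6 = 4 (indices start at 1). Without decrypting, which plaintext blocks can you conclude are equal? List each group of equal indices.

ECB encrypts each block independently with the same key, so equal ciphertext blocks imply equal plaintext blocks.
C1 = C3 = C5 = 13, so P1 = P3 = P5.

P1 = P3 = P5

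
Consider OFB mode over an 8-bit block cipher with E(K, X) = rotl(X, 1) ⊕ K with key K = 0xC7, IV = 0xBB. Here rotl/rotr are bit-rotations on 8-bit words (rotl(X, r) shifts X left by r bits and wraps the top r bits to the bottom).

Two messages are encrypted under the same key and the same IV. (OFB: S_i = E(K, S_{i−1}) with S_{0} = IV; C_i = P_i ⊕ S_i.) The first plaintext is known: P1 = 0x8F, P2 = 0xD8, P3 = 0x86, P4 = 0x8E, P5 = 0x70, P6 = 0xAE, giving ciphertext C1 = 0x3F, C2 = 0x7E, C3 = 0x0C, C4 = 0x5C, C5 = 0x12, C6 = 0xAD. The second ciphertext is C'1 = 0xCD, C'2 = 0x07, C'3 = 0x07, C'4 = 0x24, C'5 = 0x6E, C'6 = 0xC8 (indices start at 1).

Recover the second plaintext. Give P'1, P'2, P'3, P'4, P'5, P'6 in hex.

In OFB with a reused IV, both messages share the same keystream S_i, so C_i ⊕ C'_i = P_i ⊕ P'_i and thus P'_i = P_i ⊕ C_i ⊕ C'_i.
P'1: 0x8F ⊕ 0x3F ⊕ 0xCD = 0x7D.
P'2: 0xD8 ⊕ 0x7E ⊕ 0x07 = 0xA1.
P'3: 0x86 ⊕ 0x0C ⊕ 0x07 = 0x8D.
P'4: 0x8E ⊕ 0x5C ⊕ 0x24 = 0xF6.
P'5: 0x70 ⊕ 0x12 ⊕ 0x6E = 0x0C.
P'6: 0xAE ⊕ 0xAD ⊕ 0xC8 = 0xCB.

P'1 = 0x7D, P'2 = 0xA1, P'3 = 0x8D, P'4 = 0xF6, P'5 = 0x0C, P'6 = 0xCB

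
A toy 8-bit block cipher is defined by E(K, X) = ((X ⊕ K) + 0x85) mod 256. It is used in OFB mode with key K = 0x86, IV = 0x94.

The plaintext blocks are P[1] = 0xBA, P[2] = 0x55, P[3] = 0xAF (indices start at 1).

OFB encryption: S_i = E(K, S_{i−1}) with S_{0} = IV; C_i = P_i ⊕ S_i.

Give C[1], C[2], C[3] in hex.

C[1] = 0x2D, C[2] = 0xC3, C[3] = 0x3A

C[1]: S = E(K, 0x94) = 0x97; 0xBA ⊕ 0x97 = 0x2D.
C[2]: S = E(K, 0x97) = 0x96; 0x55 ⊕ 0x96 = 0xC3.
C[3]: S = E(K, 0x96) = 0x95; 0xAF ⊕ 0x95 = 0x3A.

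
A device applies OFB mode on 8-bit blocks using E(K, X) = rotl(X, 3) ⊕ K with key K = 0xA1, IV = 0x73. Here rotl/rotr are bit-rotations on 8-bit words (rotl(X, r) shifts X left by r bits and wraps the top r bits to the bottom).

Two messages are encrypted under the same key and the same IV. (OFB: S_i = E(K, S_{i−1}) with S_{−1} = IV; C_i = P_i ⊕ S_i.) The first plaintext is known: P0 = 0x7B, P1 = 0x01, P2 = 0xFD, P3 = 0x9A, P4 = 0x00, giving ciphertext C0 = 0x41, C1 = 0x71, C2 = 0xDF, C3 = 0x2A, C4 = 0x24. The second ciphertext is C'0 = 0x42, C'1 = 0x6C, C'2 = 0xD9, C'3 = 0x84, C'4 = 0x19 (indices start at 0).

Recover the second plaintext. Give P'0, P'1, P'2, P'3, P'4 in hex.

P'0 = 0x78, P'1 = 0x1C, P'2 = 0xFB, P'3 = 0x34, P'4 = 0x3D

In OFB with a reused IV, both messages share the same keystream S_i, so C_i ⊕ C'_i = P_i ⊕ P'_i and thus P'_i = P_i ⊕ C_i ⊕ C'_i.
P'0: 0x7B ⊕ 0x41 ⊕ 0x42 = 0x78.
P'1: 0x01 ⊕ 0x71 ⊕ 0x6C = 0x1C.
P'2: 0xFD ⊕ 0xDF ⊕ 0xD9 = 0xFB.
P'3: 0x9A ⊕ 0x2A ⊕ 0x84 = 0x34.
P'4: 0x00 ⊕ 0x24 ⊕ 0x19 = 0x3D.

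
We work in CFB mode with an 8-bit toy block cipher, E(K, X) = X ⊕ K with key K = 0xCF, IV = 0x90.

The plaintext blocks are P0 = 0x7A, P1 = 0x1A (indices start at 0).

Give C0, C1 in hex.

CFB encryption: C_i = P_i ⊕ E(K, C_{i−1}), with C_{−1} = IV.
C0: E(K, 0x90) = 0x5F; 0x7A ⊕ 0x5F = 0x25.
C1: E(K, 0x25) = 0xEA; 0x1A ⊕ 0xEA = 0xF0.

C0 = 0x25, C1 = 0xF0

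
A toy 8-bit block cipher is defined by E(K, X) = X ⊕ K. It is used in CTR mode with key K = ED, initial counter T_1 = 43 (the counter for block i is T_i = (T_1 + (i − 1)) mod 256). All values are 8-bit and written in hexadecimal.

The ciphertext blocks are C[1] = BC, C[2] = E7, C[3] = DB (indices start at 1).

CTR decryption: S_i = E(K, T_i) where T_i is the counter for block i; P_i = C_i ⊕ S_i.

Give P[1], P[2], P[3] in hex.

P[1]: T = 43, S = E(K, T) = AE; BC ⊕ AE = 12.
P[2]: T = 44, S = E(K, T) = A9; E7 ⊕ A9 = 4E.
P[3]: T = 45, S = E(K, T) = A8; DB ⊕ A8 = 73.

P[1] = 12, P[2] = 4E, P[3] = 73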